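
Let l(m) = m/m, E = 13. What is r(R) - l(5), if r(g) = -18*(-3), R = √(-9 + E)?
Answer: 53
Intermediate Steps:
R = 2 (R = √(-9 + 13) = √4 = 2)
r(g) = 54
l(m) = 1
r(R) - l(5) = 54 - 1*1 = 54 - 1 = 53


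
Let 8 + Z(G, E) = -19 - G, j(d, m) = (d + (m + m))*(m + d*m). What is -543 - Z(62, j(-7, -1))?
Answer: -454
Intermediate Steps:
j(d, m) = (d + 2*m)*(m + d*m)
Z(G, E) = -27 - G (Z(G, E) = -8 + (-19 - G) = -27 - G)
-543 - Z(62, j(-7, -1)) = -543 - (-27 - 1*62) = -543 - (-27 - 62) = -543 - 1*(-89) = -543 + 89 = -454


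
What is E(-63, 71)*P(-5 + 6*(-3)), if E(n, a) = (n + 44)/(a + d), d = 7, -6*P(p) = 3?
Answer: 19/156 ≈ 0.12179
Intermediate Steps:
P(p) = -1/2 (P(p) = -1/6*3 = -1/2)
E(n, a) = (44 + n)/(7 + a) (E(n, a) = (n + 44)/(a + 7) = (44 + n)/(7 + a))
E(-63, 71)*P(-5 + 6*(-3)) = ((44 - 63)/(7 + 71))*(-1/2) = (-19/78)*(-1/2) = ((1/78)*(-19))*(-1/2) = -19/78*(-1/2) = 19/156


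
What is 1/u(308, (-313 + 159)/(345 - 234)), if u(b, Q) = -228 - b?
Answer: -1/536 ≈ -0.0018657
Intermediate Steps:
1/u(308, (-313 + 159)/(345 - 234)) = 1/(-228 - 1*308) = 1/(-228 - 308) = 1/(-536) = -1/536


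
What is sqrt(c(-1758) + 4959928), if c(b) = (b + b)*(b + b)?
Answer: 2*sqrt(4330546) ≈ 4162.0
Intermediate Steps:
c(b) = 4*b**2 (c(b) = (2*b)*(2*b) = 4*b**2)
sqrt(c(-1758) + 4959928) = sqrt(4*(-1758)**2 + 4959928) = sqrt(4*3090564 + 4959928) = sqrt(12362256 + 4959928) = sqrt(17322184) = 2*sqrt(4330546)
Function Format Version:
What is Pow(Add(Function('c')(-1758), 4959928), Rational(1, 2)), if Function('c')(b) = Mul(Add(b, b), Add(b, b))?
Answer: Mul(2, Pow(4330546, Rational(1, 2))) ≈ 4162.0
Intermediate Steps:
Function('c')(b) = Mul(4, Pow(b, 2)) (Function('c')(b) = Mul(Mul(2, b), Mul(2, b)) = Mul(4, Pow(b, 2)))
Pow(Add(Function('c')(-1758), 4959928), Rational(1, 2)) = Pow(Add(Mul(4, Pow(-1758, 2)), 4959928), Rational(1, 2)) = Pow(Add(Mul(4, 3090564), 4959928), Rational(1, 2)) = Pow(Add(12362256, 4959928), Rational(1, 2)) = Pow(17322184, Rational(1, 2)) = Mul(2, Pow(4330546, Rational(1, 2)))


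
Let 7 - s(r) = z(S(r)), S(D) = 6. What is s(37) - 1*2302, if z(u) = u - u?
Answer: -2295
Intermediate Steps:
z(u) = 0
s(r) = 7 (s(r) = 7 - 1*0 = 7 + 0 = 7)
s(37) - 1*2302 = 7 - 1*2302 = 7 - 2302 = -2295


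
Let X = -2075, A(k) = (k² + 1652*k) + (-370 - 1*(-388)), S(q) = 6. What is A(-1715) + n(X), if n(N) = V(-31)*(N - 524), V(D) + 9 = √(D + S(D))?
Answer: 131454 - 12995*I ≈ 1.3145e+5 - 12995.0*I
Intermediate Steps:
A(k) = 18 + k² + 1652*k (A(k) = (k² + 1652*k) + (-370 + 388) = (k² + 1652*k) + 18 = 18 + k² + 1652*k)
V(D) = -9 + √(6 + D) (V(D) = -9 + √(D + 6) = -9 + √(6 + D))
n(N) = (-524 + N)*(-9 + 5*I) (n(N) = (-9 + √(6 - 31))*(N - 524) = (-9 + √(-25))*(-524 + N) = (-9 + 5*I)*(-524 + N) = (-524 + N)*(-9 + 5*I))
A(-1715) + n(X) = (18 + (-1715)² + 1652*(-1715)) - (-524 - 2075)*(9 - 5*I) = (18 + 2941225 - 2833180) - 1*(-2599)*(9 - 5*I) = 108063 + (23391 - 12995*I) = 131454 - 12995*I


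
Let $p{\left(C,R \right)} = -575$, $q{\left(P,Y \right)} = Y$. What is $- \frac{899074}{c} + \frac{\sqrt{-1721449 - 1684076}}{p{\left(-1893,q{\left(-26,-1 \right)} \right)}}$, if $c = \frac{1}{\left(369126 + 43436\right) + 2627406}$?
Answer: $-2733156189632 - \frac{i \sqrt{136221}}{115} \approx -2.7332 \cdot 10^{12} - 3.2094 i$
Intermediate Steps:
$c = \frac{1}{3039968}$ ($c = \frac{1}{412562 + 2627406} = \frac{1}{3039968} \approx 3.2895 \cdot 10^{-7}$)
$- \frac{899074}{c} + \frac{\sqrt{-1721449 - 1684076}}{p{\left(-1893,q{\left(-26,-1 \right)} \right)}} = - 899074 \frac{1}{\frac{1}{3039968}} + \frac{\sqrt{-1721449 - 1684076}}{-575} = \left(-899074\right) 3039968 + \sqrt{-3405525} \left(- \frac{1}{575}\right) = -2733156189632 + 5 i \sqrt{136221} \left(- \frac{1}{575}\right) = -2733156189632 - \frac{i \sqrt{136221}}{115}$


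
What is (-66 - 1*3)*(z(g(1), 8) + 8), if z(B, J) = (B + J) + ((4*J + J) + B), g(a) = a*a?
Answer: -4002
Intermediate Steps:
g(a) = a**2
z(B, J) = 2*B + 6*J (z(B, J) = (B + J) + (5*J + B) = (B + J) + (B + 5*J) = 2*B + 6*J)
(-66 - 1*3)*(z(g(1), 8) + 8) = (-66 - 1*3)*((2*1**2 + 6*8) + 8) = (-66 - 3)*((2*1 + 48) + 8) = -69*((2 + 48) + 8) = -69*(50 + 8) = -69*58 = -4002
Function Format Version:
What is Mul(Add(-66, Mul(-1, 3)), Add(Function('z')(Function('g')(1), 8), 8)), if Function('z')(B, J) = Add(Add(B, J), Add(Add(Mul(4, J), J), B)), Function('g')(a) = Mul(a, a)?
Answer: -4002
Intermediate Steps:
Function('g')(a) = Pow(a, 2)
Function('z')(B, J) = Add(Mul(2, B), Mul(6, J)) (Function('z')(B, J) = Add(Add(B, J), Add(Mul(5, J), B)) = Add(Add(B, J), Add(B, Mul(5, J))) = Add(Mul(2, B), Mul(6, J)))
Mul(Add(-66, Mul(-1, 3)), Add(Function('z')(Function('g')(1), 8), 8)) = Mul(Add(-66, Mul(-1, 3)), Add(Add(Mul(2, Pow(1, 2)), Mul(6, 8)), 8)) = Mul(Add(-66, -3), Add(Add(Mul(2, 1), 48), 8)) = Mul(-69, Add(Add(2, 48), 8)) = Mul(-69, Add(50, 8)) = Mul(-69, 58) = -4002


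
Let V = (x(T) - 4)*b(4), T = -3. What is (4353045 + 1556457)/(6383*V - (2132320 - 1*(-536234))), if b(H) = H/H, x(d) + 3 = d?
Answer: -2954751/1366192 ≈ -2.1628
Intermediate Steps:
x(d) = -3 + d
b(H) = 1
V = -10 (V = ((-3 - 3) - 4)*1 = (-6 - 4)*1 = -10*1 = -10)
(4353045 + 1556457)/(6383*V - (2132320 - 1*(-536234))) = (4353045 + 1556457)/(6383*(-10) - (2132320 - 1*(-536234))) = 5909502/(-63830 - (2132320 + 536234)) = 5909502/(-63830 - 1*2668554) = 5909502/(-63830 - 2668554) = 5909502/(-2732384) = 5909502*(-1/2732384) = -2954751/1366192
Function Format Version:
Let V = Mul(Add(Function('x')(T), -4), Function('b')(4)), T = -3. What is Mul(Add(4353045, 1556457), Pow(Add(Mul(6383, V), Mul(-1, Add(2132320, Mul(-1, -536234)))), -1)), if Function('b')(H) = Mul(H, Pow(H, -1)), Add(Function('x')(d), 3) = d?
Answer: Rational(-2954751, 1366192) ≈ -2.1628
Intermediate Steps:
Function('x')(d) = Add(-3, d)
Function('b')(H) = 1
V = -10 (V = Mul(Add(Add(-3, -3), -4), 1) = Mul(Add(-6, -4), 1) = Mul(-10, 1) = -10)
Mul(Add(4353045, 1556457), Pow(Add(Mul(6383, V), Mul(-1, Add(2132320, Mul(-1, -536234)))), -1)) = Mul(Add(4353045, 1556457), Pow(Add(Mul(6383, -10), Mul(-1, Add(2132320, Mul(-1, -536234)))), -1)) = Mul(5909502, Pow(Add(-63830, Mul(-1, Add(2132320, 536234))), -1)) = Mul(5909502, Pow(Add(-63830, Mul(-1, 2668554)), -1)) = Mul(5909502, Pow(Add(-63830, -2668554), -1)) = Mul(5909502, Pow(-2732384, -1)) = Mul(5909502, Rational(-1, 2732384)) = Rational(-2954751, 1366192)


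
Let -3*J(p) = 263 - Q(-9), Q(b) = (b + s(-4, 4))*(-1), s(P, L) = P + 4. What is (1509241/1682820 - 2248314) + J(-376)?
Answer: -3783648734999/1682820 ≈ -2.2484e+6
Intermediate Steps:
s(P, L) = 4 + P
Q(b) = -b (Q(b) = (b + (4 - 4))*(-1) = (b + 0)*(-1) = b*(-1) = -b)
J(p) = -254/3 (J(p) = -(263 - (-1)*(-9))/3 = -(263 - 1*9)/3 = -(263 - 9)/3 = -⅓*254 = -254/3)
(1509241/1682820 - 2248314) + J(-376) = (1509241/1682820 - 2248314) - 254/3 = -3783506256239/1682820 - 254/3 = -3783648734999/1682820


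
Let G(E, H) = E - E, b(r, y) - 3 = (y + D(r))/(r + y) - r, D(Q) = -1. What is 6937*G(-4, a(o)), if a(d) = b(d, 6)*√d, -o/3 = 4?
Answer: 0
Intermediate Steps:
o = -12 (o = -3*4 = -12)
b(r, y) = 3 - r + (-1 + y)/(r + y) (b(r, y) = 3 + ((y - 1)/(r + y) - r) = 3 + ((-1 + y)/(r + y) - r) = 3 + (-r + (-1 + y)/(r + y)) = 3 - r + (-1 + y)/(r + y))
a(d) = √d*(23 - d² - 3*d)/(6 + d) (a(d) = ((-1 - d² + 3*d + 4*6 - 1*d*6)/(d + 6))*√d = ((-1 - d² + 3*d + 24 - 6*d)/(6 + d))*√d = ((23 - d² - 3*d)/(6 + d))*√d = √d*(23 - d² - 3*d)/(6 + d))
G(E, H) = 0
6937*G(-4, a(o)) = 6937*0 = 0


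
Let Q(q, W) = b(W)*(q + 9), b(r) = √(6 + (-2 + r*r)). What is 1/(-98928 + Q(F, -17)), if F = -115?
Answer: -24732/2445864259 + 53*√293/4891728518 ≈ -9.9263e-6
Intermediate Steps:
b(r) = √(4 + r²) (b(r) = √(6 + (-2 + r²)) = √(4 + r²))
Q(q, W) = √(4 + W²)*(9 + q) (Q(q, W) = √(4 + W²)*(q + 9) = √(4 + W²)*(9 + q))
1/(-98928 + Q(F, -17)) = 1/(-98928 + √(4 + (-17)²)*(9 - 115)) = 1/(-98928 + √(4 + 289)*(-106)) = 1/(-98928 + √293*(-106)) = 1/(-98928 - 106*√293)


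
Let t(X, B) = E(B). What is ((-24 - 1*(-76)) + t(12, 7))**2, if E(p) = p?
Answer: 3481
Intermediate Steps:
t(X, B) = B
((-24 - 1*(-76)) + t(12, 7))**2 = ((-24 - 1*(-76)) + 7)**2 = ((-24 + 76) + 7)**2 = (52 + 7)**2 = 59**2 = 3481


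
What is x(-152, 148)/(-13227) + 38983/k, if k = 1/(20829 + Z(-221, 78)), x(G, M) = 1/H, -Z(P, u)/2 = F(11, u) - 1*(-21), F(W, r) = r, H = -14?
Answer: 148930938477595/185178 ≈ 8.0426e+8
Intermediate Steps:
Z(P, u) = -42 - 2*u (Z(P, u) = -2*(u - 1*(-21)) = -2*(u + 21) = -2*(21 + u) = -42 - 2*u)
x(G, M) = -1/14 (x(G, M) = 1/(-14) = -1/14)
k = 1/20631 (k = 1/(20829 + (-42 - 2*78)) = 1/(20829 + (-42 - 156)) = 1/(20829 - 198) = 1/20631 ≈ 4.8471e-5)
x(-152, 148)/(-13227) + 38983/k = -1/14/(-13227) + 38983/(1/20631) = -1/14*(-1/13227) + 38983*20631 = 1/185178 + 804258273 = 148930938477595/185178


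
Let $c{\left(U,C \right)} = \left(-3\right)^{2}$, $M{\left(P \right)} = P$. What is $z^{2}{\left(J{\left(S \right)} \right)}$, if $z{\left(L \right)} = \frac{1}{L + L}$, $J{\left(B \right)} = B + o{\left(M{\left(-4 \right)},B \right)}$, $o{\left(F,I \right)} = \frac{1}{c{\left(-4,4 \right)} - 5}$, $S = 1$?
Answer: $\frac{4}{25} \approx 0.16$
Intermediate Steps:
$c{\left(U,C \right)} = 9$
$o{\left(F,I \right)} = \frac{1}{4}$ ($o{\left(F,I \right)} = \frac{1}{9 - 5} = \frac{1}{4}$)
$J{\left(B \right)} = \frac{1}{4} + B$ ($J{\left(B \right)} = B + \frac{1}{4} = \frac{1}{4} + B$)
$z{\left(L \right)} = \frac{1}{2 L}$
$z^{2}{\left(J{\left(S \right)} \right)} = \left(\frac{1}{2 \left(\frac{1}{4} + 1\right)}\right)^{2} = \left(\frac{1}{2 \cdot \frac{5}{4}}\right)^{2} = \left(\frac{1}{2} \cdot \frac{4}{5}\right)^{2} = \left(\frac{2}{5}\right)^{2} = \frac{4}{25}$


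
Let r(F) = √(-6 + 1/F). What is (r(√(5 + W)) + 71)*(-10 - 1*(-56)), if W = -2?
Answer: 3266 + 46*√(-54 + 3*√3)/3 ≈ 3266.0 + 107.12*I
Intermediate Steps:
(r(√(5 + W)) + 71)*(-10 - 1*(-56)) = (√(-6 + 1/(√(5 - 2))) + 71)*(-10 - 1*(-56)) = (√(-6 + 1/(√3)) + 71)*(-10 + 56) = (√(-6 + √3/3) + 71)*46 = (71 + √(-6 + √3/3))*46 = 3266 + 46*√(-6 + √3/3)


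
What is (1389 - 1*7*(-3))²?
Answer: 1988100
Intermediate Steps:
(1389 - 1*7*(-3))² = (1389 - 7*(-3))² = (1389 + 21)² = 1410² = 1988100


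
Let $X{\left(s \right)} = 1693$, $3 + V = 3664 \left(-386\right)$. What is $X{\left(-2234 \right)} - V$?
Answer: $1416000$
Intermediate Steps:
$V = -1414307$ ($V = -3 + 3664 \left(-386\right) = -3 - 1414304 = -1414307$)
$X{\left(-2234 \right)} - V = 1693 - -1414307 = 1693 + 1414307 = 1416000$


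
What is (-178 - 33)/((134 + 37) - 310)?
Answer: 211/139 ≈ 1.5180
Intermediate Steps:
(-178 - 33)/((134 + 37) - 310) = -211/(171 - 310) = -211/(-139) = -211*(-1/139) = 211/139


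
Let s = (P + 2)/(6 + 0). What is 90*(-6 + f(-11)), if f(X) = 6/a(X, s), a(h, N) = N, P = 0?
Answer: 1080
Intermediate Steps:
s = 1/3 (s = (0 + 2)/(6 + 0) = 2/6 = 2*(1/6) = 1/3 ≈ 0.33333)
f(X) = 18 (f(X) = 6/(1/3) = 6*3 = 18)
90*(-6 + f(-11)) = 90*(-6 + 18) = 90*12 = 1080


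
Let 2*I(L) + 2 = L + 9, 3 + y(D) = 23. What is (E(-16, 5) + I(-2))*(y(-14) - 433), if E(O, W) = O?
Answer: 11151/2 ≈ 5575.5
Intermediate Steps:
y(D) = 20 (y(D) = -3 + 23 = 20)
I(L) = 7/2 + L/2 (I(L) = -1 + (L + 9)/2 = -1 + (9 + L)/2 = -1 + (9/2 + L/2) = 7/2 + L/2)
(E(-16, 5) + I(-2))*(y(-14) - 433) = (-16 + (7/2 + (½)*(-2)))*(20 - 433) = (-16 + (7/2 - 1))*(-413) = (-16 + 5/2)*(-413) = -27/2*(-413) = 11151/2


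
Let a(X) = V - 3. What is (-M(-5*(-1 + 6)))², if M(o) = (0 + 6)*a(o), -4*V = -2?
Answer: 225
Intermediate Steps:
V = ½ (V = -¼*(-2) = ½ ≈ 0.50000)
a(X) = -5/2 (a(X) = ½ - 3 = -5/2)
M(o) = -15 (M(o) = (0 + 6)*(-5/2) = 6*(-5/2) = -15)
(-M(-5*(-1 + 6)))² = (-1*(-15))² = 15² = 225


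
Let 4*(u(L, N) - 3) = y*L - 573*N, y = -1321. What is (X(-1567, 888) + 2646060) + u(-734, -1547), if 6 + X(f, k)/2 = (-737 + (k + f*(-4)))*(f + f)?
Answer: -148496919/4 ≈ -3.7124e+7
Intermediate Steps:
u(L, N) = 3 - 1321*L/4 - 573*N/4 (u(L, N) = 3 + (-1321*L - 573*N)/4 = 3 + (-1321*L/4 - 573*N/4) = 3 - 1321*L/4 - 573*N/4)
X(f, k) = -12 + 4*f*(-737 + k - 4*f) (X(f, k) = -12 + 2*((-737 + (k + f*(-4)))*(f + f)) = -12 + 2*((-737 + (k - 4*f))*(2*f)) = -12 + 2*((-737 + k - 4*f)*(2*f)) = -12 + 2*(2*f*(-737 + k - 4*f)) = -12 + 4*f*(-737 + k - 4*f))
(X(-1567, 888) + 2646060) + u(-734, -1547) = ((-12 - 2948*(-1567) - 16*(-1567)**2 + 4*(-1567)*888) + 2646060) + (3 - 1321/4*(-734) - 573/4*(-1547)) = ((-12 + 4619516 - 16*2455489 - 5565984) + 2646060) + (3 + 484807/2 + 886431/4) = ((-12 + 4619516 - 39287824 - 5565984) + 2646060) + 1856057/4 = (-40234304 + 2646060) + 1856057/4 = -37588244 + 1856057/4 = -148496919/4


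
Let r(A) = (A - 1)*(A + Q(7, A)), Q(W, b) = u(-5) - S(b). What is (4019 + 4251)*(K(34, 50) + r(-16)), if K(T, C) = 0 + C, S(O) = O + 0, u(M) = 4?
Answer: -148860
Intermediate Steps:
S(O) = O
Q(W, b) = 4 - b
K(T, C) = C
r(A) = -4 + 4*A (r(A) = (A - 1)*(A + (4 - A)) = (-1 + A)*4 = -4 + 4*A)
(4019 + 4251)*(K(34, 50) + r(-16)) = (4019 + 4251)*(50 + (-4 + 4*(-16))) = 8270*(50 + (-4 - 64)) = 8270*(50 - 68) = 8270*(-18) = -148860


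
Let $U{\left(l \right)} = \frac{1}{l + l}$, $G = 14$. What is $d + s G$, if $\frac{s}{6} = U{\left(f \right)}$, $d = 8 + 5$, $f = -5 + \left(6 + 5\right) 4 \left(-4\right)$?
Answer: $\frac{2311}{181} \approx 12.768$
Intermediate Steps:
$f = -181$ ($f = -5 + 11 \cdot 4 \left(-4\right) = -5 + 44 \left(-4\right) = -5 - 176 = -181$)
$U{\left(l \right)} = \frac{1}{2 l}$
$d = 13$
$s = - \frac{3}{181}$ ($s = 6 \frac{1}{2 \left(-181\right)} = 6 \cdot \frac{1}{2} \left(- \frac{1}{181}\right) = 6 \left(- \frac{1}{362}\right) = - \frac{3}{181} \approx -0.016575$)
$d + s G = 13 - \frac{42}{181} = \frac{2311}{181}$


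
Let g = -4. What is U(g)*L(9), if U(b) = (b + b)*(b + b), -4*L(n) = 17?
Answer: -272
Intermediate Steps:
L(n) = -17/4 (L(n) = -1/4*17 = -17/4)
U(b) = 4*b**2 (U(b) = (2*b)*(2*b) = 4*b**2)
U(g)*L(9) = (4*(-4)**2)*(-17/4) = (4*16)*(-17/4) = 64*(-17/4) = -272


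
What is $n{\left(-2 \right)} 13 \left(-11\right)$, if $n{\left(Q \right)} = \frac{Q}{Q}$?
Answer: $-143$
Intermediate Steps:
$n{\left(Q \right)} = 1$
$n{\left(-2 \right)} 13 \left(-11\right) = 1 \cdot 13 \left(-11\right) = 13 \left(-11\right) = -143$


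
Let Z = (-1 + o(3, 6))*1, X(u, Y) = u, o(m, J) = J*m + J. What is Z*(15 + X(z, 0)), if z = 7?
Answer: 506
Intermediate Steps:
o(m, J) = J + J*m
Z = 23 (Z = (-1 + 6*(1 + 3))*1 = (-1 + 6*4)*1 = (-1 + 24)*1 = 23*1 = 23)
Z*(15 + X(z, 0)) = 23*(15 + 7) = 23*22 = 506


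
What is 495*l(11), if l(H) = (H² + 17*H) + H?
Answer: 157905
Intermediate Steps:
l(H) = H² + 18*H
495*l(11) = 495*(11*(18 + 11)) = 495*(11*29) = 495*319 = 157905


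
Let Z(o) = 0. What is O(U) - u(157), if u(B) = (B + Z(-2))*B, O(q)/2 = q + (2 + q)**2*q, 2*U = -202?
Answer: -2004653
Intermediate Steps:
U = -101 (U = (1/2)*(-202) = -101)
O(q) = 2*q + 2*q*(2 + q)**2 (O(q) = 2*(q + (2 + q)**2*q) = 2*(q + q*(2 + q)**2) = 2*q + 2*q*(2 + q)**2)
u(B) = B**2 (u(B) = (B + 0)*B = B*B = B**2)
O(U) - u(157) = 2*(-101)*(1 + (2 - 101)**2) - 1*157**2 = 2*(-101)*(1 + (-99)**2) - 1*24649 = 2*(-101)*(1 + 9801) - 24649 = 2*(-101)*9802 - 24649 = -1980004 - 24649 = -2004653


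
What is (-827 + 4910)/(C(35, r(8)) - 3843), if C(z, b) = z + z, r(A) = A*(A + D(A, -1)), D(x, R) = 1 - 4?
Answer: -4083/3773 ≈ -1.0822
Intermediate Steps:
D(x, R) = -3
r(A) = A*(-3 + A) (r(A) = A*(A - 3) = A*(-3 + A))
C(z, b) = 2*z
(-827 + 4910)/(C(35, r(8)) - 3843) = (-827 + 4910)/(2*35 - 3843) = 4083/(70 - 3843) = 4083/(-3773) = 4083*(-1/3773) = -4083/3773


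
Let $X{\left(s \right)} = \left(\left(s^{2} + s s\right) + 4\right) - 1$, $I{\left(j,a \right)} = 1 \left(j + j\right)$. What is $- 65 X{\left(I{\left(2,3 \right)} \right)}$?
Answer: $-2275$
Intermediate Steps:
$I{\left(j,a \right)} = 2 j$ ($I{\left(j,a \right)} = 1 \cdot 2 j = 2 j$)
$X{\left(s \right)} = 3 + 2 s^{2}$ ($X{\left(s \right)} = \left(\left(s^{2} + s^{2}\right) + 4\right) - 1 = \left(2 s^{2} + 4\right) - 1 = \left(4 + 2 s^{2}\right) - 1 = 3 + 2 s^{2}$)
$- 65 X{\left(I{\left(2,3 \right)} \right)} = - 65 \left(3 + 2 \left(2 \cdot 2\right)^{2}\right) = - 65 \left(3 + 2 \cdot 4^{2}\right) = - 65 \left(3 + 2 \cdot 16\right) = - 65 \left(3 + 32\right) = \left(-65\right) 35 = -2275$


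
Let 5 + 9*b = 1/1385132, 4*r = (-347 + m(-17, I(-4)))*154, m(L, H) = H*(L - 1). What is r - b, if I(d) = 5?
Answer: -69910151449/4155396 ≈ -16824.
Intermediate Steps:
m(L, H) = H*(-1 + L)
r = -33649/2 (r = ((-347 + 5*(-1 - 17))*154)/4 = ((-347 + 5*(-18))*154)/4 = ((-347 - 90)*154)/4 = (-437*154)/4 = (¼)*(-67298) = -33649/2 ≈ -16825.)
b = -2308553/4155396 (b = -5/9 + (⅑)/1385132 = -5/9 + (⅑)*(1/1385132) = -5/9 + 1/12466188 = -2308553/4155396 ≈ -0.55556)
r - b = -33649/2 - 1*(-2308553/4155396) = -33649/2 + 2308553/4155396 = -69910151449/4155396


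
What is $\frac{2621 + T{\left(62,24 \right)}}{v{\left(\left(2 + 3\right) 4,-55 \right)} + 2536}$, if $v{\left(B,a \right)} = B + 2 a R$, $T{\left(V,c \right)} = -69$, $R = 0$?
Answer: $\frac{638}{639} \approx 0.99844$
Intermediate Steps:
$v{\left(B,a \right)} = B$ ($v{\left(B,a \right)} = B + 2 a 0 = B + 0 = B$)
$\frac{2621 + T{\left(62,24 \right)}}{v{\left(\left(2 + 3\right) 4,-55 \right)} + 2536} = \frac{2621 - 69}{\left(2 + 3\right) 4 + 2536} = \frac{2552}{5 \cdot 4 + 2536} = \frac{2552}{20 + 2536} = \frac{2552}{2556} = 2552 \cdot \frac{1}{2556} = \frac{638}{639}$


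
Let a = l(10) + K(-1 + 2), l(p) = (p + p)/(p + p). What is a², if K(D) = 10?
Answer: 121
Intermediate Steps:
l(p) = 1 (l(p) = (2*p)/((2*p)) = (2*p)*(1/(2*p)) = 1)
a = 11 (a = 1 + 10 = 11)
a² = 11² = 121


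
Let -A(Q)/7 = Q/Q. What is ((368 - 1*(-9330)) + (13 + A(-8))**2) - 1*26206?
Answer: -16472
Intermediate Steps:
A(Q) = -7 (A(Q) = -7*Q/Q = -7*1 = -7)
((368 - 1*(-9330)) + (13 + A(-8))**2) - 1*26206 = ((368 - 1*(-9330)) + (13 - 7)**2) - 1*26206 = ((368 + 9330) + 6**2) - 26206 = (9698 + 36) - 26206 = 9734 - 26206 = -16472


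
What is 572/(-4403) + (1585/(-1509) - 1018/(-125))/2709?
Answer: -40913159227/321409643625 ≈ -0.12729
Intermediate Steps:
572/(-4403) + (1585/(-1509) - 1018/(-125))/2709 = 572*(-1/4403) + (1585*(-1/1509) - 1018*(-1/125))*(1/2709) = -572/4403 + (-1585/1509 + 1018/125)*(1/2709) = -572/4403 + (1338037/188625)*(1/2709) = -572/4403 + 1338037/510985125 = -40913159227/321409643625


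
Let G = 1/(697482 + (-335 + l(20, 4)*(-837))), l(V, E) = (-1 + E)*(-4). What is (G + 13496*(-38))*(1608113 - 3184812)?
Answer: 571839542549478933/707191 ≈ 8.0861e+11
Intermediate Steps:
l(V, E) = 4 - 4*E
G = 1/707191 (G = 1/(697482 + (-335 + (4 - 4*4)*(-837))) = 1/(697482 + (-335 + (4 - 16)*(-837))) = 1/(697482 + (-335 - 12*(-837))) = 1/(697482 + (-335 + 10044)) = 1/(697482 + 9709) = 1/707191 ≈ 1.4140e-6)
(G + 13496*(-38))*(1608113 - 3184812) = (1/707191 + 13496*(-38))*(1608113 - 3184812) = (1/707191 - 512848)*(-1576699) = -362681489967/707191*(-1576699) = 571839542549478933/707191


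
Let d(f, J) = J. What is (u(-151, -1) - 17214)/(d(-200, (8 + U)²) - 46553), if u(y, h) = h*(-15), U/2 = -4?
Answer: 1323/3581 ≈ 0.36945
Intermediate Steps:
U = -8 (U = 2*(-4) = -8)
u(y, h) = -15*h
(u(-151, -1) - 17214)/(d(-200, (8 + U)²) - 46553) = (-15*(-1) - 17214)/((8 - 8)² - 46553) = (15 - 17214)/(0² - 46553) = -17199/(0 - 46553) = -17199/(-46553) = -17199*(-1/46553) = 1323/3581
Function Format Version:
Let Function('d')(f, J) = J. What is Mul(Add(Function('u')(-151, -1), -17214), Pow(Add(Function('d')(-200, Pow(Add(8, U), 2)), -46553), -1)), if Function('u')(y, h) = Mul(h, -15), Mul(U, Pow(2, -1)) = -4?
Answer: Rational(1323, 3581) ≈ 0.36945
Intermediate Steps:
U = -8 (U = Mul(2, -4) = -8)
Function('u')(y, h) = Mul(-15, h)
Mul(Add(Function('u')(-151, -1), -17214), Pow(Add(Function('d')(-200, Pow(Add(8, U), 2)), -46553), -1)) = Mul(Add(Mul(-15, -1), -17214), Pow(Add(Pow(Add(8, -8), 2), -46553), -1)) = Mul(Add(15, -17214), Pow(Add(Pow(0, 2), -46553), -1)) = Mul(-17199, Pow(Add(0, -46553), -1)) = Mul(-17199, Pow(-46553, -1)) = Mul(-17199, Rational(-1, 46553)) = Rational(1323, 3581)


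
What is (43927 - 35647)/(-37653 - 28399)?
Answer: -2070/16513 ≈ -0.12536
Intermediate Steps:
(43927 - 35647)/(-37653 - 28399) = 8280/(-66052) = 8280*(-1/66052) = -2070/16513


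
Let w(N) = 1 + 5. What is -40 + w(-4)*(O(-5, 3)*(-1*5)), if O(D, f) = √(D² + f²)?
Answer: -40 - 30*√34 ≈ -214.93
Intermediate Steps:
w(N) = 6
-40 + w(-4)*(O(-5, 3)*(-1*5)) = -40 + 6*(√((-5)² + 3²)*(-1*5)) = -40 + 6*(√(25 + 9)*(-5)) = -40 + 6*(√34*(-5)) = -40 + 6*(-5*√34) = -40 - 30*√34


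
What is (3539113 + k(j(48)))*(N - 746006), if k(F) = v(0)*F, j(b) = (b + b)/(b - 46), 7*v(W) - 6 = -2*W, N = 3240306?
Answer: 61793985249700/7 ≈ 8.8277e+12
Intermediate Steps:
v(W) = 6/7 - 2*W/7 (v(W) = 6/7 + (-2*W)/7 = 6/7 - 2*W/7)
j(b) = 2*b/(-46 + b) (j(b) = (2*b)/(-46 + b) = 2*b/(-46 + b))
k(F) = 6*F/7 (k(F) = (6/7 - 2/7*0)*F = (6/7 + 0)*F = 6*F/7)
(3539113 + k(j(48)))*(N - 746006) = (3539113 + 6*(2*48/(-46 + 48))/7)*(3240306 - 746006) = (3539113 + 6*(2*48/2)/7)*2494300 = (3539113 + 6*(2*48*(1/2))/7)*2494300 = (3539113 + (6/7)*48)*2494300 = (3539113 + 288/7)*2494300 = (24774079/7)*2494300 = 61793985249700/7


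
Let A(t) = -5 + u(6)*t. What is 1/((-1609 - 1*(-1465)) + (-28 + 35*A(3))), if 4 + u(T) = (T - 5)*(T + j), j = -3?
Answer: -1/452 ≈ -0.0022124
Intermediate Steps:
u(T) = -4 + (-5 + T)*(-3 + T) (u(T) = -4 + (T - 5)*(T - 3) = -4 + (-5 + T)*(-3 + T))
A(t) = -5 - t (A(t) = -5 + (11 + 6**2 - 8*6)*t = -5 + (11 + 36 - 48)*t = -5 - t)
1/((-1609 - 1*(-1465)) + (-28 + 35*A(3))) = 1/((-1609 - 1*(-1465)) + (-28 + 35*(-5 - 1*3))) = 1/((-1609 + 1465) + (-28 + 35*(-5 - 3))) = 1/(-144 + (-28 + 35*(-8))) = 1/(-144 + (-28 - 280)) = 1/(-144 - 308) = 1/(-452) = -1/452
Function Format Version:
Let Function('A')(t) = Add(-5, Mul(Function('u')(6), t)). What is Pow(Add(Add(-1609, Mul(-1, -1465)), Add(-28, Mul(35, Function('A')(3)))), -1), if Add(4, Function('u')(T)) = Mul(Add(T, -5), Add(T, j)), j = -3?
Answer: Rational(-1, 452) ≈ -0.0022124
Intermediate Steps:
Function('u')(T) = Add(-4, Mul(Add(-5, T), Add(-3, T))) (Function('u')(T) = Add(-4, Mul(Add(T, -5), Add(T, -3))) = Add(-4, Mul(Add(-5, T), Add(-3, T))))
Function('A')(t) = Add(-5, Mul(-1, t)) (Function('A')(t) = Add(-5, Mul(Add(11, Pow(6, 2), Mul(-8, 6)), t)) = Add(-5, Mul(Add(11, 36, -48), t)) = Add(-5, Mul(-1, t)))
Pow(Add(Add(-1609, Mul(-1, -1465)), Add(-28, Mul(35, Function('A')(3)))), -1) = Pow(Add(Add(-1609, Mul(-1, -1465)), Add(-28, Mul(35, Add(-5, Mul(-1, 3))))), -1) = Pow(Add(Add(-1609, 1465), Add(-28, Mul(35, Add(-5, -3)))), -1) = Pow(Add(-144, Add(-28, Mul(35, -8))), -1) = Pow(Add(-144, Add(-28, -280)), -1) = Pow(Add(-144, -308), -1) = Pow(-452, -1) = Rational(-1, 452)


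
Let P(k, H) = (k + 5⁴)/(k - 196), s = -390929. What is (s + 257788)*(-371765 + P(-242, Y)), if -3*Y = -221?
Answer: 21679808765873/438 ≈ 4.9497e+10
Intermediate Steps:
Y = 221/3 (Y = -⅓*(-221) = 221/3 ≈ 73.667)
P(k, H) = (625 + k)/(-196 + k) (P(k, H) = (k + 625)/(-196 + k) = (625 + k)/(-196 + k))
(s + 257788)*(-371765 + P(-242, Y)) = (-390929 + 257788)*(-371765 + (625 - 242)/(-196 - 242)) = -133141*(-371765 + 383/(-438)) = -133141*(-371765 - 1/438*383) = -133141*(-371765 - 383/438) = -133141*(-162833453/438) = 21679808765873/438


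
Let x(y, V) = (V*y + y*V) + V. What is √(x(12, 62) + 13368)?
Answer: √14918 ≈ 122.14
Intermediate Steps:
x(y, V) = V + 2*V*y (x(y, V) = (V*y + V*y) + V = 2*V*y + V = V + 2*V*y)
√(x(12, 62) + 13368) = √(62*(1 + 2*12) + 13368) = √(62*(1 + 24) + 13368) = √(62*25 + 13368) = √(1550 + 13368) = √14918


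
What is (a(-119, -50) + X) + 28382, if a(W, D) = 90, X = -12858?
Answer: 15614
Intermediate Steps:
(a(-119, -50) + X) + 28382 = (90 - 12858) + 28382 = -12768 + 28382 = 15614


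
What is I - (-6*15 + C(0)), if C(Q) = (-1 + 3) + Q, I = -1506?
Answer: -1418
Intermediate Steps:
C(Q) = 2 + Q
I - (-6*15 + C(0)) = -1506 - (-6*15 + (2 + 0)) = -1506 - (-90 + 2) = -1506 - 1*(-88) = -1506 + 88 = -1418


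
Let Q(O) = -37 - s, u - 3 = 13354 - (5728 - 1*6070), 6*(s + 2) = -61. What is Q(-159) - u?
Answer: -82343/6 ≈ -13724.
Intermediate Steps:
s = -73/6 (s = -2 + (⅙)*(-61) = -2 - 61/6 = -73/6 ≈ -12.167)
u = 13699 (u = 3 + (13354 - (5728 - 1*6070)) = 3 + (13354 - (5728 - 6070)) = 3 + (13354 - 1*(-342)) = 3 + (13354 + 342) = 3 + 13696 = 13699)
Q(O) = -149/6 (Q(O) = -37 - 1*(-73/6) = -37 + 73/6 = -149/6)
Q(-159) - u = -149/6 - 1*13699 = -149/6 - 13699 = -82343/6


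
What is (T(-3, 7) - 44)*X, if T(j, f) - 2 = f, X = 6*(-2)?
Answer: 420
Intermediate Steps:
X = -12
T(j, f) = 2 + f
(T(-3, 7) - 44)*X = ((2 + 7) - 44)*(-12) = (9 - 44)*(-12) = -35*(-12) = 420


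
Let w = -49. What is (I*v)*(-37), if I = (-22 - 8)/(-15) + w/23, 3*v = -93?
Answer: -3441/23 ≈ -149.61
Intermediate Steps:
v = -31 (v = (⅓)*(-93) = -31)
I = -3/23 (I = (-22 - 8)/(-15) - 49/23 = -30*(-1/15) - 49*1/23 = 2 - 49/23 = -3/23 ≈ -0.13043)
(I*v)*(-37) = -3/23*(-31)*(-37) = (93/23)*(-37) = -3441/23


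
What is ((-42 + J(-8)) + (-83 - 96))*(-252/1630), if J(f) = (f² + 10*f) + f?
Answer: 6174/163 ≈ 37.877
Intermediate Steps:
J(f) = f² + 11*f
((-42 + J(-8)) + (-83 - 96))*(-252/1630) = ((-42 - 8*(11 - 8)) + (-83 - 96))*(-252/1630) = ((-42 - 8*3) - 179)*(-252*1/1630) = ((-42 - 24) - 179)*(-126/815) = (-66 - 179)*(-126/815) = -245*(-126/815) = 6174/163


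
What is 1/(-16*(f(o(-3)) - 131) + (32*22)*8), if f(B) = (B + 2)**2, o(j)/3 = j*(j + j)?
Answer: -1/42448 ≈ -2.3558e-5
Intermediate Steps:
o(j) = 6*j**2 (o(j) = 3*(j*(j + j)) = 3*(j*(2*j)) = 3*(2*j**2) = 6*j**2)
f(B) = (2 + B)**2
1/(-16*(f(o(-3)) - 131) + (32*22)*8) = 1/(-16*((2 + 6*(-3)**2)**2 - 131) + (32*22)*8) = 1/(-16*((2 + 6*9)**2 - 131) + 704*8) = 1/(-16*((2 + 54)**2 - 131) + 5632) = 1/(-16*(56**2 - 131) + 5632) = 1/(-16*(3136 - 131) + 5632) = 1/(-16*3005 + 5632) = 1/(-48080 + 5632) = 1/(-42448) = -1/42448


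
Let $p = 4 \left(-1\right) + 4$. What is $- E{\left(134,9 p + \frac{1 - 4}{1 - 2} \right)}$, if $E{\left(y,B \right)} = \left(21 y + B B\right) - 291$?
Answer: $-2532$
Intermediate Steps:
$p = 0$ ($p = -4 + 4 = 0$)
$E{\left(y,B \right)} = -291 + B^{2} + 21 y$ ($E{\left(y,B \right)} = \left(21 y + B^{2}\right) - 291 = \left(B^{2} + 21 y\right) - 291 = -291 + B^{2} + 21 y$)
$- E{\left(134,9 p + \frac{1 - 4}{1 - 2} \right)} = - (-291 + \left(9 \cdot 0 + \frac{1 - 4}{1 - 2}\right)^{2} + 21 \cdot 134) = - (-291 + \left(0 - \frac{3}{-1}\right)^{2} + 2814) = - (-291 + \left(0 - -3\right)^{2} + 2814) = - (-291 + \left(0 + 3\right)^{2} + 2814) = - (-291 + 3^{2} + 2814) = - (-291 + 9 + 2814) = \left(-1\right) 2532 = -2532$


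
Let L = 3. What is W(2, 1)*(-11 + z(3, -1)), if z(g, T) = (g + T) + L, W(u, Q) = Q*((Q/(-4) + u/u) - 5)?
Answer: 51/2 ≈ 25.500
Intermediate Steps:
W(u, Q) = Q*(-4 - Q/4) (W(u, Q) = Q*((Q*(-¼) + 1) - 5) = Q*((-Q/4 + 1) - 5) = Q*((1 - Q/4) - 5) = Q*(-4 - Q/4))
z(g, T) = 3 + T + g (z(g, T) = (g + T) + 3 = (T + g) + 3 = 3 + T + g)
W(2, 1)*(-11 + z(3, -1)) = (-¼*1*(16 + 1))*(-11 + (3 - 1 + 3)) = (-¼*1*17)*(-11 + 5) = -17/4*(-6) = 51/2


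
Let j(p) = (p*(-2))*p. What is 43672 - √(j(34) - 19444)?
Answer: 43672 - 14*I*√111 ≈ 43672.0 - 147.5*I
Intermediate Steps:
j(p) = -2*p² (j(p) = (-2*p)*p = -2*p²)
43672 - √(j(34) - 19444) = 43672 - √(-2*34² - 19444) = 43672 - √(-2*1156 - 19444) = 43672 - √(-2312 - 19444) = 43672 - √(-21756) = 43672 - 14*I*√111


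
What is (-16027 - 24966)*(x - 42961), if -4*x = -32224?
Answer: 1430860665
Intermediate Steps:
x = 8056 (x = -¼*(-32224) = 8056)
(-16027 - 24966)*(x - 42961) = (-16027 - 24966)*(8056 - 42961) = -40993*(-34905) = 1430860665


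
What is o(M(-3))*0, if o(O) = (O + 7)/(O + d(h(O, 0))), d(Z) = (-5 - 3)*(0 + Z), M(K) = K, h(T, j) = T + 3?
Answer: 0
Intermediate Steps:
h(T, j) = 3 + T
d(Z) = -8*Z
o(O) = (7 + O)/(-24 - 7*O) (o(O) = (O + 7)/(O - 8*(3 + O)) = (7 + O)/(O + (-24 - 8*O)) = (7 + O)/(-24 - 7*O))
o(M(-3))*0 = ((7 - 3)/(-24 - 7*(-3)))*0 = (4/(-24 + 21))*0 = (4/(-3))*0 = -⅓*4*0 = -4/3*0 = 0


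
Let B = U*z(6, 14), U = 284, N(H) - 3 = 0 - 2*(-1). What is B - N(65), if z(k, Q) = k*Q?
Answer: 23851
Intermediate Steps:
z(k, Q) = Q*k
N(H) = 5 (N(H) = 3 + (0 - 2*(-1)) = 3 + (0 + 2) = 3 + 2 = 5)
B = 23856 (B = 284*(14*6) = 284*84 = 23856)
B - N(65) = 23856 - 1*5 = 23856 - 5 = 23851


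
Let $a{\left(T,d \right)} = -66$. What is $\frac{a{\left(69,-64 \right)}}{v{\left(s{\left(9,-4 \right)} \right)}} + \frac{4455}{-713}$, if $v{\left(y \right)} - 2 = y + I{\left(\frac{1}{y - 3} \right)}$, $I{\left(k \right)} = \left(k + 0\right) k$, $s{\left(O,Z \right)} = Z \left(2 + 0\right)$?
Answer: $\frac{2464143}{516925} \approx 4.7669$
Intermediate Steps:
$s{\left(O,Z \right)} = 2 Z$ ($s{\left(O,Z \right)} = Z 2 = 2 Z$)
$I{\left(k \right)} = k^{2}$ ($I{\left(k \right)} = k k = k^{2}$)
$v{\left(y \right)} = 2 + y + \frac{1}{\left(-3 + y\right)^{2}}$ ($v{\left(y \right)} = 2 + \left(y + \left(\frac{1}{y - 3}\right)^{2}\right) = 2 + \left(y + \left(\frac{1}{-3 + y}\right)^{2}\right) = 2 + \left(y + \frac{1}{\left(-3 + y\right)^{2}}\right) = 2 + y + \frac{1}{\left(-3 + y\right)^{2}}$)
$\frac{a{\left(69,-64 \right)}}{v{\left(s{\left(9,-4 \right)} \right)}} + \frac{4455}{-713} = - \frac{66}{2 + 2 \left(-4\right) + \frac{1}{\left(-3 + 2 \left(-4\right)\right)^{2}}} + \frac{4455}{-713} = - \frac{66}{2 - 8 + \frac{1}{\left(-3 - 8\right)^{2}}} + 4455 \left(- \frac{1}{713}\right) = - \frac{66}{2 - 8 + \frac{1}{121}} - \frac{4455}{713} = - \frac{66}{- \frac{725}{121}} - \frac{4455}{713} = \left(-66\right) \left(- \frac{121}{725}\right) - \frac{4455}{713} = \frac{7986}{725} - \frac{4455}{713} = \frac{2464143}{516925}$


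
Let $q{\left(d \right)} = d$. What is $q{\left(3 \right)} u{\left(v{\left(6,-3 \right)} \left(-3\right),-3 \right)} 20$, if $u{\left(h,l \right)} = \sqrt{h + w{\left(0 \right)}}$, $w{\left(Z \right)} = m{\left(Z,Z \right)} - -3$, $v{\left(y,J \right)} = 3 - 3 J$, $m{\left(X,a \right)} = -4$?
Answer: $60 i \sqrt{37} \approx 364.97 i$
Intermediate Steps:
$v{\left(y,J \right)} = 3 - 3 J$
$w{\left(Z \right)} = -1$ ($w{\left(Z \right)} = -4 - -3 = -4 + 3 = -1$)
$u{\left(h,l \right)} = \sqrt{-1 + h}$ ($u{\left(h,l \right)} = \sqrt{h - 1} = \sqrt{-1 + h}$)
$q{\left(3 \right)} u{\left(v{\left(6,-3 \right)} \left(-3\right),-3 \right)} 20 = 3 \sqrt{-1 + \left(3 - -9\right) \left(-3\right)} 20 = 3 \sqrt{-1 + \left(3 + 9\right) \left(-3\right)} 20 = 3 \sqrt{-1 + 12 \left(-3\right)} 20 = 3 \sqrt{-1 - 36} \cdot 20 = 3 \sqrt{-37} \cdot 20 = 3 i \sqrt{37} \cdot 20 = 60 i \sqrt{37}$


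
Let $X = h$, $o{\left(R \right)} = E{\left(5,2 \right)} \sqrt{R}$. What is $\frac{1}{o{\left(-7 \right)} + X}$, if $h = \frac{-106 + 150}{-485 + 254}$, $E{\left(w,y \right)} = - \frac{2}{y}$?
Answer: $- \frac{84}{3103} + \frac{441 i \sqrt{7}}{3103} \approx -0.027071 + 0.37602 i$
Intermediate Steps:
$o{\left(R \right)} = - \sqrt{R}$ ($o{\left(R \right)} = - \frac{2}{2} \sqrt{R} = \left(-2\right) \frac{1}{2} \sqrt{R} = - \sqrt{R}$)
$h = - \frac{4}{21}$ ($h = \frac{44}{-231} = 44 \left(- \frac{1}{231}\right) = - \frac{4}{21} \approx -0.19048$)
$X = - \frac{4}{21} \approx -0.19048$
$\frac{1}{o{\left(-7 \right)} + X} = \frac{1}{- \sqrt{-7} - \frac{4}{21}} = \frac{1}{- i \sqrt{7} - \frac{4}{21}} = \frac{1}{- \frac{4}{21} - i \sqrt{7}}$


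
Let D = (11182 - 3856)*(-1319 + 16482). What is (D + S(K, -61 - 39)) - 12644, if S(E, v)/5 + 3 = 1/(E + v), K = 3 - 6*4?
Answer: 13439648954/121 ≈ 1.1107e+8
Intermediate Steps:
K = -21 (K = 3 - 24 = -21)
S(E, v) = -15 + 5/(E + v)
D = 111084138 (D = 7326*15163 = 111084138)
(D + S(K, -61 - 39)) - 12644 = (111084138 + 5*(1 - 3*(-21) - 3*(-61 - 39))/(-21 + (-61 - 39))) - 12644 = (111084138 + 5*(1 + 63 - 3*(-100))/(-21 - 100)) - 12644 = (111084138 + 5*(1 + 63 + 300)/(-121)) - 12644 = (111084138 + 5*(-1/121)*364) - 12644 = (111084138 - 1820/121) - 12644 = 13441178878/121 - 12644 = 13439648954/121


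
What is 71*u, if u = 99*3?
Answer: 21087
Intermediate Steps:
u = 297
71*u = 71*297 = 21087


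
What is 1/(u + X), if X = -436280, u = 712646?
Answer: 1/276366 ≈ 3.6184e-6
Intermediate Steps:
1/(u + X) = 1/(712646 - 436280) = 1/276366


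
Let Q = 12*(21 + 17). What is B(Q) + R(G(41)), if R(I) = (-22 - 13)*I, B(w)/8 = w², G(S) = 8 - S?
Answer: 1664643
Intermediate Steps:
Q = 456 (Q = 12*38 = 456)
B(w) = 8*w²
R(I) = -35*I
B(Q) + R(G(41)) = 8*456² - 35*(8 - 1*41) = 8*207936 - 35*(8 - 41) = 1663488 - 35*(-33) = 1663488 + 1155 = 1664643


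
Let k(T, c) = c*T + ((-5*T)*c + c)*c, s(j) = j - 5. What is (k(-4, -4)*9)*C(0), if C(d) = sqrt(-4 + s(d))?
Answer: 9504*I ≈ 9504.0*I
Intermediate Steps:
s(j) = -5 + j
C(d) = sqrt(-9 + d) (C(d) = sqrt(-4 + (-5 + d)) = sqrt(-9 + d))
k(T, c) = T*c + c*(c - 5*T*c) (k(T, c) = T*c + (-5*T*c + c)*c = T*c + (c - 5*T*c)*c = T*c + c*(c - 5*T*c))
(k(-4, -4)*9)*C(0) = (-4*(-4 - 4 - 5*(-4)*(-4))*9)*sqrt(-9 + 0) = (-4*(-4 - 4 - 80)*9)*sqrt(-9) = (-4*(-88)*9)*(3*I) = (352*9)*(3*I) = 3168*(3*I) = 9504*I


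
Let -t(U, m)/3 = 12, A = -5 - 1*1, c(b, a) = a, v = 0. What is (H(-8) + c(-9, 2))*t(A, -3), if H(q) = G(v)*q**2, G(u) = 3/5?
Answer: -7272/5 ≈ -1454.4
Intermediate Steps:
G(u) = 3/5 (G(u) = 3*(1/5) = 3/5)
A = -6 (A = -5 - 1 = -6)
t(U, m) = -36 (t(U, m) = -3*12 = -36)
H(q) = 3*q**2/5
(H(-8) + c(-9, 2))*t(A, -3) = ((3/5)*(-8)**2 + 2)*(-36) = ((3/5)*64 + 2)*(-36) = (192/5 + 2)*(-36) = (202/5)*(-36) = -7272/5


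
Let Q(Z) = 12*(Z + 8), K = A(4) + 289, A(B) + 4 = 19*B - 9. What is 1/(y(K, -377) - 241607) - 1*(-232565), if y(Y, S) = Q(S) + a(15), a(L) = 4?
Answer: 57218199514/246031 ≈ 2.3257e+5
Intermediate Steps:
A(B) = -13 + 19*B (A(B) = -4 + (19*B - 9) = -4 + (-9 + 19*B) = -13 + 19*B)
K = 352 (K = (-13 + 19*4) + 289 = (-13 + 76) + 289 = 63 + 289 = 352)
Q(Z) = 96 + 12*Z (Q(Z) = 12*(8 + Z) = 96 + 12*Z)
y(Y, S) = 100 + 12*S (y(Y, S) = (96 + 12*S) + 4 = 100 + 12*S)
1/(y(K, -377) - 241607) - 1*(-232565) = 1/((100 + 12*(-377)) - 241607) - 1*(-232565) = 1/((100 - 4524) - 241607) + 232565 = 1/(-4424 - 241607) + 232565 = 1/(-246031) + 232565 = -1/246031 + 232565 = 57218199514/246031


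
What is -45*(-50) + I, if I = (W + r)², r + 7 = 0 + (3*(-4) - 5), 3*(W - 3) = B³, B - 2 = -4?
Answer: 25291/9 ≈ 2810.1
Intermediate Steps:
B = -2 (B = 2 - 4 = -2)
W = ⅓ (W = 3 + (⅓)*(-2)³ = 3 + (⅓)*(-8) = 3 - 8/3 = ⅓ ≈ 0.33333)
r = -24 (r = -7 + (0 + (3*(-4) - 5)) = -7 + (0 + (-12 - 5)) = -7 + (0 - 17) = -7 - 17 = -24)
I = 5041/9 (I = (⅓ - 24)² = (-71/3)² = 5041/9 ≈ 560.11)
-45*(-50) + I = -45*(-50) + 5041/9 = 2250 + 5041/9 = 25291/9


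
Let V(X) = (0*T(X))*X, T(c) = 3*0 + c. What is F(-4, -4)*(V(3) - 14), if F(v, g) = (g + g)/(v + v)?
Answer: -14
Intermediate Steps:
T(c) = c (T(c) = 0 + c = c)
F(v, g) = g/v (F(v, g) = (2*g)/((2*v)) = (2*g)*(1/(2*v)) = g/v)
V(X) = 0 (V(X) = (0*X)*X = 0*X = 0)
F(-4, -4)*(V(3) - 14) = (-4/(-4))*(0 - 14) = -4*(-¼)*(-14) = 1*(-14) = -14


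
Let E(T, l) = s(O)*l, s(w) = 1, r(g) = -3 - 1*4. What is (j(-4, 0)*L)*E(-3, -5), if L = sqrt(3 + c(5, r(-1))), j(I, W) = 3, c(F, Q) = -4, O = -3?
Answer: -15*I ≈ -15.0*I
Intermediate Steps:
r(g) = -7 (r(g) = -3 - 4 = -7)
L = I (L = sqrt(3 - 4) = sqrt(-1) = I ≈ 1.0*I)
E(T, l) = l (E(T, l) = 1*l = l)
(j(-4, 0)*L)*E(-3, -5) = (3*I)*(-5) = -15*I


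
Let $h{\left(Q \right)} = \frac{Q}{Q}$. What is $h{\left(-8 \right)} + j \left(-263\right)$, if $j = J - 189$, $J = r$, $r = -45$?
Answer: $61543$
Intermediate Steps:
$J = -45$
$j = -234$ ($j = -45 - 189 = -234$)
$h{\left(Q \right)} = 1$
$h{\left(-8 \right)} + j \left(-263\right) = 1 - -61542 = 1 + 61542 = 61543$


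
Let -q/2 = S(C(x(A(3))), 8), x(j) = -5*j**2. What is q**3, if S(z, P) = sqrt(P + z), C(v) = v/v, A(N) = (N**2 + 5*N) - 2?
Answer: -216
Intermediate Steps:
A(N) = -2 + N**2 + 5*N
C(v) = 1
q = -6 (q = -2*sqrt(8 + 1) = -2*sqrt(9) = -2*3 = -6)
q**3 = (-6)**3 = -216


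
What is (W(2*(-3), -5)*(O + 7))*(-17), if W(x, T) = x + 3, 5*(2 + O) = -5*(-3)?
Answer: 408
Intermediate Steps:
O = 1 (O = -2 + (-5*(-3))/5 = -2 + (⅕)*15 = -2 + 3 = 1)
W(x, T) = 3 + x
(W(2*(-3), -5)*(O + 7))*(-17) = ((3 + 2*(-3))*(1 + 7))*(-17) = ((3 - 6)*8)*(-17) = -3*8*(-17) = -24*(-17) = 408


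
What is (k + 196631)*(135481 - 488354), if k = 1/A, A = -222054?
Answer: -15407387962859729/222054 ≈ -6.9386e+10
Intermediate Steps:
k = -1/222054 (k = 1/(-222054) = -1/222054 ≈ -4.5034e-6)
(k + 196631)*(135481 - 488354) = (-1/222054 + 196631)*(135481 - 488354) = (43662700073/222054)*(-352873) = -15407387962859729/222054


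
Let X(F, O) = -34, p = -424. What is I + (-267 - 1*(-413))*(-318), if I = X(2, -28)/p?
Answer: -9842719/212 ≈ -46428.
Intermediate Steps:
I = 17/212 (I = -34/(-424) = -34*(-1/424) = 17/212 ≈ 0.080189)
I + (-267 - 1*(-413))*(-318) = 17/212 + (-267 - 1*(-413))*(-318) = 17/212 + (-267 + 413)*(-318) = 17/212 + 146*(-318) = 17/212 - 46428 = -9842719/212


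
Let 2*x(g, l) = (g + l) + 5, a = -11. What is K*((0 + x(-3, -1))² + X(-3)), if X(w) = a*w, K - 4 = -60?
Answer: -1862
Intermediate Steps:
K = -56 (K = 4 - 60 = -56)
x(g, l) = 5/2 + g/2 + l/2 (x(g, l) = ((g + l) + 5)/2 = (5 + g + l)/2 = 5/2 + g/2 + l/2)
X(w) = -11*w
K*((0 + x(-3, -1))² + X(-3)) = -56*((0 + (5/2 + (½)*(-3) + (½)*(-1)))² - 11*(-3)) = -56*((0 + (5/2 - 3/2 - ½))² + 33) = -56*((0 + ½)² + 33) = -56*((½)² + 33) = -56*(¼ + 33) = -56*133/4 = -1862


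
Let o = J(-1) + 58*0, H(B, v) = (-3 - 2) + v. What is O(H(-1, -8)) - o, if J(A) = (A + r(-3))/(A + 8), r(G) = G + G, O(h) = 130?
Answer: 131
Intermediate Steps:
H(B, v) = -5 + v
r(G) = 2*G
J(A) = (-6 + A)/(8 + A) (J(A) = (A + 2*(-3))/(A + 8) = (A - 6)/(8 + A) = (-6 + A)/(8 + A))
o = -1 (o = (-6 - 1)/(8 - 1) + 58*0 = -7/7 + 0 = (1/7)*(-7) + 0 = -1 + 0 = -1)
O(H(-1, -8)) - o = 130 - 1*(-1) = 130 + 1 = 131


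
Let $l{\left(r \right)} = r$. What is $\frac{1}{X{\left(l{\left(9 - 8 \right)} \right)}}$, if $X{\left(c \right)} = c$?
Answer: $1$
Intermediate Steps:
$\frac{1}{X{\left(l{\left(9 - 8 \right)} \right)}} = \frac{1}{9 - 8} = 1^{-1} = 1$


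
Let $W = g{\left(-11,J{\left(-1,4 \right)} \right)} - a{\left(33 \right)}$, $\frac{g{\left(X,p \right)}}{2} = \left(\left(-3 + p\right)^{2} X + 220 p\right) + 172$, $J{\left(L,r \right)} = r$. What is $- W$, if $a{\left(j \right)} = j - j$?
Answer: $-2082$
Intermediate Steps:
$a{\left(j \right)} = 0$
$g{\left(X,p \right)} = 344 + 440 p + 2 X \left(-3 + p\right)^{2}$ ($g{\left(X,p \right)} = 2 \left(\left(\left(-3 + p\right)^{2} X + 220 p\right) + 172\right) = 2 \left(\left(X \left(-3 + p\right)^{2} + 220 p\right) + 172\right) = 2 \left(\left(220 p + X \left(-3 + p\right)^{2}\right) + 172\right) = 2 \left(172 + 220 p + X \left(-3 + p\right)^{2}\right) = 344 + 440 p + 2 X \left(-3 + p\right)^{2}$)
$W = 2082$ ($W = \left(344 + 440 \cdot 4 + 2 \left(-11\right) \left(-3 + 4\right)^{2}\right) - 0 = \left(344 + 1760 + 2 \left(-11\right) 1^{2}\right) + 0 = \left(344 + 1760 + 2 \left(-11\right) 1\right) + 0 = \left(344 + 1760 - 22\right) + 0 = 2082 + 0 = 2082$)
$- W = \left(-1\right) 2082 = -2082$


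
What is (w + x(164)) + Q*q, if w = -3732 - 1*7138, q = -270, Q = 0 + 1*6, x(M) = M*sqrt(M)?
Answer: -12490 + 328*sqrt(41) ≈ -10390.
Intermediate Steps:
x(M) = M**(3/2)
Q = 6 (Q = 0 + 6 = 6)
w = -10870 (w = -3732 - 7138 = -10870)
(w + x(164)) + Q*q = (-10870 + 164**(3/2)) + 6*(-270) = (-10870 + 328*sqrt(41)) - 1620 = -12490 + 328*sqrt(41)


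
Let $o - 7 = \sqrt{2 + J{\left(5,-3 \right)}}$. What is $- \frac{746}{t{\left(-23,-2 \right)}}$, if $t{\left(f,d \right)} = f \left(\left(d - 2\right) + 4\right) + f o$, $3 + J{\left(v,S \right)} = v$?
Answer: $\frac{746}{207} \approx 3.6039$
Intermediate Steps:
$J{\left(v,S \right)} = -3 + v$
$o = 9$ ($o = 7 + \sqrt{2 + \left(-3 + 5\right)} = 7 + \sqrt{2 + 2} = 7 + \sqrt{4} = 7 + 2 = 9$)
$t{\left(f,d \right)} = 9 f + f \left(2 + d\right)$ ($t{\left(f,d \right)} = f \left(\left(d - 2\right) + 4\right) + f 9 = f \left(\left(-2 + d\right) + 4\right) + 9 f = f \left(2 + d\right) + 9 f = 9 f + f \left(2 + d\right)$)
$- \frac{746}{t{\left(-23,-2 \right)}} = - \frac{746}{\left(-23\right) \left(11 - 2\right)} = - \frac{746}{\left(-23\right) 9} = - \frac{746}{-207} = \left(-746\right) \left(- \frac{1}{207}\right) = \frac{746}{207}$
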